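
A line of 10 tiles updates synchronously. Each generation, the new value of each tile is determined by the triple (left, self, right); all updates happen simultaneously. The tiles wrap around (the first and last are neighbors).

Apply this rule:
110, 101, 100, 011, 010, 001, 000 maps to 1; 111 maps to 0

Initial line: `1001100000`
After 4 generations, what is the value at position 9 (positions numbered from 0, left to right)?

0

generation 1: 1111111111
generation 2: 0000000000
generation 3: 1111111111  (repeats generation 1; period 2)
generation 4: 0000000000
position 9 holds 0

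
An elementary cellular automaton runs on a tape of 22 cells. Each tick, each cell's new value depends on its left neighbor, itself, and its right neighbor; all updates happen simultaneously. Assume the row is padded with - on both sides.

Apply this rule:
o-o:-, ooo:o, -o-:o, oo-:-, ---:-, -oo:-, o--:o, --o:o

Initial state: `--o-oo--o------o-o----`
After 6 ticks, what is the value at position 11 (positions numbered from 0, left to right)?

tick 1: -oo---oooo----oo-oo---
tick 2: o--o-o-oo-o--o-----o--
tick 3: oooo-o----ooooo---ooo-
tick 4: -oo--oo--o-ooo-o-o-o-o
tick 5: o--oo--ooo--o--o-o-o-o
tick 6: ooo--oo-o-oooooo-o-o-o
position 11 holds o

o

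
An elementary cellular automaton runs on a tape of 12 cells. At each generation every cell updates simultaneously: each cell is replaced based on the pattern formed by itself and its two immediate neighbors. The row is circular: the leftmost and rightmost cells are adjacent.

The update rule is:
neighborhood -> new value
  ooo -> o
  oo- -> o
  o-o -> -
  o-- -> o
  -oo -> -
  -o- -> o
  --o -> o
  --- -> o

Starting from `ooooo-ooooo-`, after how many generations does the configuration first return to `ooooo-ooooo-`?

-oooo--oooo-
o-ooooo-oooo
o--oooo--ooo
ooo-ooooo-oo
ooo--oooo--o
ooooo-ooooo-

6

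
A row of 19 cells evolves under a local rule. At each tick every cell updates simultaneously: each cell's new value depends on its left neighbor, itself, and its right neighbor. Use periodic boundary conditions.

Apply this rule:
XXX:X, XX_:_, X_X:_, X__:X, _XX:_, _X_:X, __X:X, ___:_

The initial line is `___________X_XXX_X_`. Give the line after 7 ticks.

_XXX__XXX___XXXXX__

tick 1: __________XX__X__XX
tick 2: X________X__XXXXX__
tick 3: XX______XXXX_XXX_XX
tick 4: X_X____X_XX___X___X
tick 5: __XX__XX___X_XXX_X_
tick 6: _X__XX__X_XX__X__XX
tick 7: _XXX__XXX___XXXXX__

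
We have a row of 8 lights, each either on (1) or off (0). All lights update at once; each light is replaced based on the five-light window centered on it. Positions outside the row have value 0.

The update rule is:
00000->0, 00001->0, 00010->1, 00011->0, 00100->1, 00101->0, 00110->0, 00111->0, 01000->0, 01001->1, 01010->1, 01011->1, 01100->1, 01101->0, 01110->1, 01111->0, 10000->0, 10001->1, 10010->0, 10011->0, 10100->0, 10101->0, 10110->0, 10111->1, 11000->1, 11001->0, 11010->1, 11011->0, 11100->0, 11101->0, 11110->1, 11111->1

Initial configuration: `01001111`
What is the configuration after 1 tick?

11100010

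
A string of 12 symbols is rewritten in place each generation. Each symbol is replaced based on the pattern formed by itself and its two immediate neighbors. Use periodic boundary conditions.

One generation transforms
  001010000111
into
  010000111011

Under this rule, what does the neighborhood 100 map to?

At position 0 the neighborhood is 100; the next row has 0 there.

0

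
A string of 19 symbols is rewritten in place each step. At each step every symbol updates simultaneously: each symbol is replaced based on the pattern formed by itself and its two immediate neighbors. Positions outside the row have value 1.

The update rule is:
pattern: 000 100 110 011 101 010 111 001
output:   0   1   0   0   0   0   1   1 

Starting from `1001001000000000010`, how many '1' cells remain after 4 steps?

0110110100000000100
0000000010000001011
1000000101000010001
0100001000100101010
count of 1: 6

6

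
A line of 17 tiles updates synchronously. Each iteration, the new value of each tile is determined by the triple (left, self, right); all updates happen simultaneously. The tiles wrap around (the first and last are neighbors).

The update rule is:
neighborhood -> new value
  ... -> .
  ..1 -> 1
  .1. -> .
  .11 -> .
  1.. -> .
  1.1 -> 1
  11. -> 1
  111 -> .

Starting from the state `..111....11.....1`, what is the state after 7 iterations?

.1..1...1.1....1.
1..1...1.1....1..
..1...1.1....1..1
.1...1.1....1..1.
1...1.1....1..1..
...1.1....1..1..1
..1.1....1..1..1.

..1.1....1..1..1.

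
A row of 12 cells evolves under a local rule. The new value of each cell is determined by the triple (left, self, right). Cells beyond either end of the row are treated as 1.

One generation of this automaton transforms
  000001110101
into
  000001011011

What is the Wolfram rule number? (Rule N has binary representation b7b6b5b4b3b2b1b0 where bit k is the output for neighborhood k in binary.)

104

position 6: 111 → 0  (bit 7 = 0)
position 7: 110 → 1  (bit 6 = 1)
position 8: 101 → 1  (bit 5 = 1)
position 0: 100 → 0  (bit 4 = 0)
position 5: 011 → 1  (bit 3 = 1)
position 9: 010 → 0  (bit 2 = 0)
position 4: 001 → 0  (bit 1 = 0)
position 1: 000 → 0  (bit 0 = 0)
bits b7..b0 = 01101000 = 104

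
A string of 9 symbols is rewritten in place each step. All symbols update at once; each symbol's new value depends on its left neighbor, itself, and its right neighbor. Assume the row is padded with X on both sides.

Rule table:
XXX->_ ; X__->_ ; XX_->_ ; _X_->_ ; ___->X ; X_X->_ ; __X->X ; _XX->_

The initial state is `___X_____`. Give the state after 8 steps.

_______X_

step 1: _XX__XXXX
step 2: ____X____
step 3: _XXX__XXX
step 4: _____X___
step 5: _XXXX__XX
step 6: ______X__
step 7: _XXXXX__X
step 8: _______X_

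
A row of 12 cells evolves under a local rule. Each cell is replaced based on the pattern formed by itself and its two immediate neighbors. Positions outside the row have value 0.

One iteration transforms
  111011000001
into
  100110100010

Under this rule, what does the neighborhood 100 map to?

At position 6 the neighborhood is 100; the next row has 1 there.

1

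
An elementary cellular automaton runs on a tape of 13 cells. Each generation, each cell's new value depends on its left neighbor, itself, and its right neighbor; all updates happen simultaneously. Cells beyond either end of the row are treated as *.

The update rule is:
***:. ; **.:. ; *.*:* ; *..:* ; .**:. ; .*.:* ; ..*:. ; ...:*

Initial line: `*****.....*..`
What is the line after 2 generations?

.....****.**.
****.....*..*

****.....*..*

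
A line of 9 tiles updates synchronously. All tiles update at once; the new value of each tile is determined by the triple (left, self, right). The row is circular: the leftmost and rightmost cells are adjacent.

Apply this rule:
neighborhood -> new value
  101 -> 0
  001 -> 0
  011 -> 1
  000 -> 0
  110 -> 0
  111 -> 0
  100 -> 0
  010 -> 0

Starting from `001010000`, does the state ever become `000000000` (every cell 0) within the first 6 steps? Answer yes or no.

yes

000000000
all cells are 0 at step 1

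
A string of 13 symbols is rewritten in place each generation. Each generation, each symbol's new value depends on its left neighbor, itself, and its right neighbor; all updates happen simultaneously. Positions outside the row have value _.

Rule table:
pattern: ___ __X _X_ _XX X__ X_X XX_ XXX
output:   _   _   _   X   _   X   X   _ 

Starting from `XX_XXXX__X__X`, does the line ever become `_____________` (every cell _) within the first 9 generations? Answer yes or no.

XXXX__X______
X__X_________
_____________
all cells are _ at generation 3

yes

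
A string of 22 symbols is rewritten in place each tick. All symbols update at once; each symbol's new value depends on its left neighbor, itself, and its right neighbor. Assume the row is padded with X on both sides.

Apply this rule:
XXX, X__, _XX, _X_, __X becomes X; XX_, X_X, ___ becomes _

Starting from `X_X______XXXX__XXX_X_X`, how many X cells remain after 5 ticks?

__XX____XXXX_XXXX__X_X
XXX_X__XXXX__XXX_XXX_X
XX__XXXXXX_XXXX__XX__X
X_XXXXXXX__XXX_XXX_XXX
__XXXXXX_XXXX__XX__XXX
count of X: 15

15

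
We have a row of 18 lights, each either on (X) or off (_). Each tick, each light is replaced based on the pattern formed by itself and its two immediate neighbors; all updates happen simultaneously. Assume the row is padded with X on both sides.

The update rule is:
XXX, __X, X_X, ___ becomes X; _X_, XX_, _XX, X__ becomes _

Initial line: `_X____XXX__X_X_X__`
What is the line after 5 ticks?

_X_X__X_X_X__X_X_X

tick 1: X__XXX_X__X_X_X__X
tick 2: __X_X_X__X_X_X__X_
tick 3: _X_X_X__X_X_X__X_X
tick 4: X_X_X__X_X_X__X_X_
tick 5: _X_X__X_X_X__X_X_X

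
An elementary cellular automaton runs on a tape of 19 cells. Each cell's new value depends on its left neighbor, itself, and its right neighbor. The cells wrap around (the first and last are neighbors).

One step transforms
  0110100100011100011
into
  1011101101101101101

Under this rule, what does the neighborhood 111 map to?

1

At position 12 the neighborhood is 111; the next row has 1 there.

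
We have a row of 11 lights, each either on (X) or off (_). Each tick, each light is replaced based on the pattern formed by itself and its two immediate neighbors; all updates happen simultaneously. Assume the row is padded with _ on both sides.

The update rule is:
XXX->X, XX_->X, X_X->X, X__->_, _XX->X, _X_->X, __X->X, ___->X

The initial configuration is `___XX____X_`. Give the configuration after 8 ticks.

XXXXXXXXXX_

XXXXX_XXXX_
XXXXXXXXXX_
XXXXXXXXXX_  (fixed point — unchanged through tick 8)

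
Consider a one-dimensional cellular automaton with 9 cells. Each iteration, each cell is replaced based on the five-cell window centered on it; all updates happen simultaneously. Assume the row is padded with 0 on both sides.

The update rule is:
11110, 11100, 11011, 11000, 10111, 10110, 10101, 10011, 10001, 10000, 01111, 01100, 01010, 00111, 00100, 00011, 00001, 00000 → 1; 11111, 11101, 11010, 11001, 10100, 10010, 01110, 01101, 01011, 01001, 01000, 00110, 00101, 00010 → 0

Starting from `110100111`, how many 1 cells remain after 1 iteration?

000001101
count of 1: 3

3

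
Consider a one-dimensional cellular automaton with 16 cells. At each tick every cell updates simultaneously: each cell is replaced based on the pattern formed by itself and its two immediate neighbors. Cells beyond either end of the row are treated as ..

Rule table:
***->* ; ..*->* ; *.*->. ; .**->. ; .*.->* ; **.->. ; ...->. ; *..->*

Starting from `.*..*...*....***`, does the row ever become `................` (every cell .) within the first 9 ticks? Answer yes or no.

tick 1: ******.***..*.*.
tick 2: .****...*.***.**
tick 3: *.**.*.**..*....
tick 4: *....*...****...
tick 5: **..***.*.**.*..
tick 6: ..**.*..*....**.
tick 7: .*...*****..*..*
tick 8: ***.*.***.******
tick 9: .*..*..*...****.
tick 9 is .*..*..*...****., still not uniform .

no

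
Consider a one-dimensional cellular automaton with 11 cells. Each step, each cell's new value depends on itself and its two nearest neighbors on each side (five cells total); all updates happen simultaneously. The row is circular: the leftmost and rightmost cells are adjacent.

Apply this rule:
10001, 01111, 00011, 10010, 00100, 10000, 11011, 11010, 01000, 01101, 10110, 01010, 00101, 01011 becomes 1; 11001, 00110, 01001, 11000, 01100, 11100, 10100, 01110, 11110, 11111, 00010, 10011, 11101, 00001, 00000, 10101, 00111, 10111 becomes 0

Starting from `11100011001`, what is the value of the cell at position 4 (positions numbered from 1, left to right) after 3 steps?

10001100000
11110001000
01000101111
position 4 holds 0

0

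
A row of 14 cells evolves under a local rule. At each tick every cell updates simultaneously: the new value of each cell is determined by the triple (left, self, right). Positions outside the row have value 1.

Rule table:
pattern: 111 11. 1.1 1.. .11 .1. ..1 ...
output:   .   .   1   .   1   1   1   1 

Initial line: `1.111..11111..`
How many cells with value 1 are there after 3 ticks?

4

.11...11.....1
11..111..11111
...11...11....
count of 1: 4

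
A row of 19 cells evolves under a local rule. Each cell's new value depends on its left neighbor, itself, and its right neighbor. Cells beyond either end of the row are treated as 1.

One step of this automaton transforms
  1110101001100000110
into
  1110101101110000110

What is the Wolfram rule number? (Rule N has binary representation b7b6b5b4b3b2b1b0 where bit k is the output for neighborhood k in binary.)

220

position 0: 111 → 1  (bit 7 = 1)
position 2: 110 → 1  (bit 6 = 1)
position 3: 101 → 0  (bit 5 = 0)
position 7: 100 → 1  (bit 4 = 1)
position 9: 011 → 1  (bit 3 = 1)
position 4: 010 → 1  (bit 2 = 1)
position 8: 001 → 0  (bit 1 = 0)
position 12: 000 → 0  (bit 0 = 0)
bits b7..b0 = 11011100 = 220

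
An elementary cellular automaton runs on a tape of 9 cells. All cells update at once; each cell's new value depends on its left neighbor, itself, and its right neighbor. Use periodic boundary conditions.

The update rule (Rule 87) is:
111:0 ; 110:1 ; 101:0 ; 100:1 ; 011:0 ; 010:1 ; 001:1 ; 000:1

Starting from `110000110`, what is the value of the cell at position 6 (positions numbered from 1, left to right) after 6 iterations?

011111010
100001011
111111000
000001111
111110001
000011110
position 6 holds 1

1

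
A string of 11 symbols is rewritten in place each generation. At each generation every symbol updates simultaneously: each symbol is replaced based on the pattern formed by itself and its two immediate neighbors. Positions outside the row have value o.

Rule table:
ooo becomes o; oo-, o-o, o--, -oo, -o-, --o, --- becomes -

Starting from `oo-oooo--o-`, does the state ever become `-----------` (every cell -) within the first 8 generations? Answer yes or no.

o---oo-----
-----------
all cells are - at generation 2

yes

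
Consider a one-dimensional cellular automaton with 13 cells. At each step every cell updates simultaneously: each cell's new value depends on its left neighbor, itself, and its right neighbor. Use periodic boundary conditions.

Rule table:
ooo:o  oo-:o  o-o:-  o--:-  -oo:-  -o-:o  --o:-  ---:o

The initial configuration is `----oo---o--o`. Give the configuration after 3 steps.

step 1: -oo--o-o-o--o
step 2: --o--o-o-o--o
step 3: --o--o-o-o--o

--o--o-o-o--o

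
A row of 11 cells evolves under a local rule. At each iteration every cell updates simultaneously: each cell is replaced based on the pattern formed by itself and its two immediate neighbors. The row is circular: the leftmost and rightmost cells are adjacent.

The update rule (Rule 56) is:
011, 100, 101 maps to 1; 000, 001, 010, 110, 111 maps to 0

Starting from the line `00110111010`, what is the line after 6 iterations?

00101100101
10011010010
01010101001
10101010100
01010101010
00101010101

00101010101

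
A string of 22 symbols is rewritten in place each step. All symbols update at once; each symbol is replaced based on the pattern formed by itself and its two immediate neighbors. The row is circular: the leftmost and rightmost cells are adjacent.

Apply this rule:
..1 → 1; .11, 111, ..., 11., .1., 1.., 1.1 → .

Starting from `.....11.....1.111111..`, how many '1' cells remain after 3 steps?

2

step 1: ....1......1..........
step 2: ...1......1...........
step 3: ..1......1............
count of 1: 2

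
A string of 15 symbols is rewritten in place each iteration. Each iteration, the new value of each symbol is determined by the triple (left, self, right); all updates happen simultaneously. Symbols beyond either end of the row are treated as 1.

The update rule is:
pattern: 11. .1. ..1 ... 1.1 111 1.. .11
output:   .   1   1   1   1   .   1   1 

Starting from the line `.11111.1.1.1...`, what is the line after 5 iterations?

iteration 1: 11....111111111
iteration 2: ..11111........
iteration 3: 111....11111111
iteration 4: ...11111.......
iteration 5: 1111....1111111

1111....1111111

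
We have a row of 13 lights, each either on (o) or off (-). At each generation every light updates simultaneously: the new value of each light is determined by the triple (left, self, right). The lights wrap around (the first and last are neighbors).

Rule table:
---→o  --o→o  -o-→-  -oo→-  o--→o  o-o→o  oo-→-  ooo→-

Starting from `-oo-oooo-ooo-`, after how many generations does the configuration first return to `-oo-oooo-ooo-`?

2

generation 1: o--o----o---o
generation 2: -oo-oooo-ooo-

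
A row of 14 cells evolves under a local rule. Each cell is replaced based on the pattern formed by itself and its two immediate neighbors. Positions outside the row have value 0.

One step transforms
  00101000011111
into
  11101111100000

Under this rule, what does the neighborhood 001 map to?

1

At position 1 the neighborhood is 001; the next row has 1 there.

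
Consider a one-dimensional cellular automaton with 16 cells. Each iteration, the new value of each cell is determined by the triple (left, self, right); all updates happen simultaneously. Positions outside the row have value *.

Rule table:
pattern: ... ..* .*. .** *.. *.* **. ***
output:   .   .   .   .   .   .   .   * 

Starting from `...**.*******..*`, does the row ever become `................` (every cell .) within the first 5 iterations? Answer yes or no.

.......*****....
........***.....
.........*......
................
all cells are . at iteration 4

yes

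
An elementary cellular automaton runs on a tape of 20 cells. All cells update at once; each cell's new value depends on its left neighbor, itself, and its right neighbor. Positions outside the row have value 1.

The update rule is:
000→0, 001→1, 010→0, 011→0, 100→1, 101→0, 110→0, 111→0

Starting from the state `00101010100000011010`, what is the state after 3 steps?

11010001000110001010

11000000010000100000
00100000101001010001
11010001000110001010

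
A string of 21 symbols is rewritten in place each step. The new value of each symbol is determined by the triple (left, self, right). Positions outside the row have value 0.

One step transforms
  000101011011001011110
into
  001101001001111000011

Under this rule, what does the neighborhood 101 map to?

At position 4 the neighborhood is 101; the next row has 0 there.

0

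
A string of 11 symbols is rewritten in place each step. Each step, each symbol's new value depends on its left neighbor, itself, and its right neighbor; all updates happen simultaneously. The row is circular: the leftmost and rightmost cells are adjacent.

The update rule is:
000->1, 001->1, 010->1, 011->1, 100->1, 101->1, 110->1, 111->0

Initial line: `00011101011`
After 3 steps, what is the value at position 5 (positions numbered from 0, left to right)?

11110111111
00011100000
11110111111
position 5 holds 1

1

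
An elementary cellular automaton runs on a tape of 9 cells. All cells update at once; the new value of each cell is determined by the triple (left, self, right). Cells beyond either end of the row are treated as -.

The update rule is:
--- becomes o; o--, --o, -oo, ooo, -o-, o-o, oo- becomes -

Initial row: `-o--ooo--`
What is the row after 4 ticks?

--------o
ooooooo--
--------o  (repeats tick 1; period 2)
tick 4: ooooooo--

ooooooo--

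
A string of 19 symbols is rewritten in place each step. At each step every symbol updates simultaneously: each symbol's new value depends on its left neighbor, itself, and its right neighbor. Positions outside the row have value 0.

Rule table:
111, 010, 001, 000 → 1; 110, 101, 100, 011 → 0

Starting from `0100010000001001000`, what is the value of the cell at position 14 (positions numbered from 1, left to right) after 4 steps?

1101110111111011011
0000100011110000000
1111101101100111111
0111000000001011110
position 14 holds 0

0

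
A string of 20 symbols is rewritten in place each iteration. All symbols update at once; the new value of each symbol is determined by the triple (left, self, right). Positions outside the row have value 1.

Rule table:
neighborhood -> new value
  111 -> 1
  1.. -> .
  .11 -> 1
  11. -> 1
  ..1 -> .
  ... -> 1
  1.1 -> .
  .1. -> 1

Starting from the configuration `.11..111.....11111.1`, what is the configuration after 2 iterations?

.11..111.111.11111.1
.11..111.111.11111.1

.11..111.111.11111.1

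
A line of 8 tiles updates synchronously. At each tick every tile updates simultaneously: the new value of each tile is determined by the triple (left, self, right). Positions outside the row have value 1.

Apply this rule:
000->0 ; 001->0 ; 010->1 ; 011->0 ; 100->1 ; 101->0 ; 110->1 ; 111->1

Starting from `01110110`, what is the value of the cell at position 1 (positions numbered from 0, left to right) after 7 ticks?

1

00110010
10011010
11001010
11101010
11101010  (fixed point — unchanged through tick 7)
position 1 holds 1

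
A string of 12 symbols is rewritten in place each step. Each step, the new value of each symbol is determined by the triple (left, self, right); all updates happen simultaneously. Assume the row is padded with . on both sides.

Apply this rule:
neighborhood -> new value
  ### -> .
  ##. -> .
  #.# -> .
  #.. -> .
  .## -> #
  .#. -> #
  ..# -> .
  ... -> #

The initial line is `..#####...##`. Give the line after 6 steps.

#.#.#.#.#.#.

#.#.....#.#.
#.#.###.#.#.
#.#.#...#.#.
#.#.#.#.#.#.
#.#.#.#.#.#.  (fixed point — unchanged through step 6)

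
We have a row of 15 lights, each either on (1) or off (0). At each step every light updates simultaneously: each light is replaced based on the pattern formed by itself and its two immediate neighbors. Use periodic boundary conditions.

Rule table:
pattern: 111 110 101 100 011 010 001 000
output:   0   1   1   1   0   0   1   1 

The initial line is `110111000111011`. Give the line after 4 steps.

011001111001100
101110001110111
110011110011000
011100011101111

011100011101111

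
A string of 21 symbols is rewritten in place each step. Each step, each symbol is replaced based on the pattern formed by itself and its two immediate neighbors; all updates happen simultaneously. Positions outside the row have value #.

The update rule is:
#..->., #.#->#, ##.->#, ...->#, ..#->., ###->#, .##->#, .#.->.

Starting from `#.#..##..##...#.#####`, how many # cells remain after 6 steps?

19

step 1: ##...##..##.#..######
step 2: ##.#.##..###...######
step 3: ###.###..###.#.######
step 4: #######..####.#######
step 5: #######..############
step 6: #######..############
count of #: 19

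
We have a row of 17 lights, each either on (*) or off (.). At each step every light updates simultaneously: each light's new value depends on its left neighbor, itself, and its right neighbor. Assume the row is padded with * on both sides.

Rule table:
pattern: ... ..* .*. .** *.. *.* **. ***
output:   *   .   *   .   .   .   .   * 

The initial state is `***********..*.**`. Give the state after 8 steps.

**********...*..*
*********..*.*...
********...*.*.*.
*******..*.*.*.*.
******...*.*.*.*.
*****..*.*.*.*.*.
****...*.*.*.*.*.
***..*.*.*.*.*.*.

***..*.*.*.*.*.*.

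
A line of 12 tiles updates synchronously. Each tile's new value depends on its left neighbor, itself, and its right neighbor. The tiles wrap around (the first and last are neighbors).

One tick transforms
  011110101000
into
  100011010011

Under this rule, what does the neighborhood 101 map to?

At position 5 the neighborhood is 101; the next row has 1 there.

1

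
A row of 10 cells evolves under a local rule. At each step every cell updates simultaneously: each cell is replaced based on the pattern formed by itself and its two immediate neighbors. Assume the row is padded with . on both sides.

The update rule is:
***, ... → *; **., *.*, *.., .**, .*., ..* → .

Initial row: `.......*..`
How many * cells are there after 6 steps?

******...*
.****..*..
..**.....*
*....***..
..**..*..*
*.........
count of *: 1

1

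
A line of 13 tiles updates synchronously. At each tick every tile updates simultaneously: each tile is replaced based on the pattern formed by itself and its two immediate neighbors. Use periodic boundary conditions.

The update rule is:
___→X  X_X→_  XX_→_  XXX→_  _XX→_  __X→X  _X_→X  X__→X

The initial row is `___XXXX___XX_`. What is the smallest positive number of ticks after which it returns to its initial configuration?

XXX____XXX__X
___XXXX___XX_

2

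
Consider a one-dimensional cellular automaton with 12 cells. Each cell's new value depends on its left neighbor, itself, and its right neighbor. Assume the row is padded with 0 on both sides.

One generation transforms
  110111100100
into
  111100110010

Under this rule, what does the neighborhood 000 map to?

At position 11 the neighborhood is 000; the next row has 0 there.

0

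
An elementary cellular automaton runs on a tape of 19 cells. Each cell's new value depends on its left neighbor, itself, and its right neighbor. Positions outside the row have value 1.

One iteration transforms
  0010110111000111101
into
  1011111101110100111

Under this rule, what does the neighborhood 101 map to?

1

At position 3 the neighborhood is 101; the next row has 1 there.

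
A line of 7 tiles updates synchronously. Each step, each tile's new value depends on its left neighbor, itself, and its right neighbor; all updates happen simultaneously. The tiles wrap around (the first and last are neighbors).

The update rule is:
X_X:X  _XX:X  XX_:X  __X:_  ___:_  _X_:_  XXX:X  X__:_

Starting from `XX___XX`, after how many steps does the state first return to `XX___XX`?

XX___XX

1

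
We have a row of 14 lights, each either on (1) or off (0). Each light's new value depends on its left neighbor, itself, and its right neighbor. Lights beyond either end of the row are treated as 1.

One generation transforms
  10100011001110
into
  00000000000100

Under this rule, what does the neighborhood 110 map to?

0

At position 0 the neighborhood is 110; the next row has 0 there.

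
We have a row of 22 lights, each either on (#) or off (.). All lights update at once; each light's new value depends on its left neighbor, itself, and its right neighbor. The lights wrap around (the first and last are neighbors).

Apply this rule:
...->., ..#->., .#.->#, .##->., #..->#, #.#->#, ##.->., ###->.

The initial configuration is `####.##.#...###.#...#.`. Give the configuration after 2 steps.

#...##....#.......#...

....#..###.....###..##
#...##....#.......#...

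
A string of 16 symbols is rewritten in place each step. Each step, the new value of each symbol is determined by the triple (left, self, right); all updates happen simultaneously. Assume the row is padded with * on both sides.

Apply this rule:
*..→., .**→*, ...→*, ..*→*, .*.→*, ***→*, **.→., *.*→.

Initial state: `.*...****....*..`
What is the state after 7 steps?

.*.*****..****.*
.*.****..****..*
.*.***..****..**
.*.**..****..***
.*.*..****..****
.*.*.****..*****
.*.*.***..******

.*.*.***..******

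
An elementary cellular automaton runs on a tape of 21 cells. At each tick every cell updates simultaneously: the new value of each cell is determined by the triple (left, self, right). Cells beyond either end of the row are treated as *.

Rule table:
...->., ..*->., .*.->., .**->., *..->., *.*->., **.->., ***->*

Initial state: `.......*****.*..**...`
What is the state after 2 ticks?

.........*...........

tick 1: ........***..........
tick 2: .........*...........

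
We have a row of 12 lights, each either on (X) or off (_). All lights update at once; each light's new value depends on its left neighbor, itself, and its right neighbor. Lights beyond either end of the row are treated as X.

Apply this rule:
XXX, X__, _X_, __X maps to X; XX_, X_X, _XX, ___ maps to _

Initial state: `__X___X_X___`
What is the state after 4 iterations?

XXXX_XX_XX_X
XXX_________
XX_X_______X
X__XX_____X_

X__XX_____X_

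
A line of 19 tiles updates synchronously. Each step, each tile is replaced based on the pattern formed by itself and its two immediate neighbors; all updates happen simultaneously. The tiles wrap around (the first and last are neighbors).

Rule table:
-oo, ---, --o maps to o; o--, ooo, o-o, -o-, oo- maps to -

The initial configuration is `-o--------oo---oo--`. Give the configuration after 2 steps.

o--oooooooo--ooo--o
--oo--------oo---oo

--oo--------oo---oo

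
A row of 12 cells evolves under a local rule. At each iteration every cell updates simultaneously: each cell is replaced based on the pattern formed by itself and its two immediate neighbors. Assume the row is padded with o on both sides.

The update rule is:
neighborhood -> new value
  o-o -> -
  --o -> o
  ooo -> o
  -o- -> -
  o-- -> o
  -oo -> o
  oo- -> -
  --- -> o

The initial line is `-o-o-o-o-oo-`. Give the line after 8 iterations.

iteration 1: ---------o--
iteration 2: ooooooooo-oo
iteration 3: oooooooo--oo
iteration 4: ooooooo-oooo
iteration 5: oooooo--oooo
iteration 6: ooooo-oooooo
iteration 7: oooo--oooooo
iteration 8: ooo-oooooooo

ooo-oooooooo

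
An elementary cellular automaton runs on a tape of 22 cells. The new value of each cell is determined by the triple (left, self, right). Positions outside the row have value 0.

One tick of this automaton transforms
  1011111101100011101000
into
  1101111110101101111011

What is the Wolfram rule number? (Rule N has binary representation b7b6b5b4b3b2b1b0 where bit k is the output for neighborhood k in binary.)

231

position 3: 111 → 1  (bit 7 = 1)
position 7: 110 → 1  (bit 6 = 1)
position 1: 101 → 1  (bit 5 = 1)
position 11: 100 → 0  (bit 4 = 0)
position 2: 011 → 0  (bit 3 = 0)
position 0: 010 → 1  (bit 2 = 1)
position 13: 001 → 1  (bit 1 = 1)
position 12: 000 → 1  (bit 0 = 1)
bits b7..b0 = 11100111 = 231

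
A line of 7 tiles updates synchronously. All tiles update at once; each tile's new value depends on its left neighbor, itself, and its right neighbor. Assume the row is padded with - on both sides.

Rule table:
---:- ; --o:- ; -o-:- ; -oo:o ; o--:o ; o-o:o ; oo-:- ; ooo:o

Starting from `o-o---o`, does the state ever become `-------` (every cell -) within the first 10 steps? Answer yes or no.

yes

-o-o---
--o-o--
---o-o-
----o-o
-----o-
------o
-------
all cells are - at step 7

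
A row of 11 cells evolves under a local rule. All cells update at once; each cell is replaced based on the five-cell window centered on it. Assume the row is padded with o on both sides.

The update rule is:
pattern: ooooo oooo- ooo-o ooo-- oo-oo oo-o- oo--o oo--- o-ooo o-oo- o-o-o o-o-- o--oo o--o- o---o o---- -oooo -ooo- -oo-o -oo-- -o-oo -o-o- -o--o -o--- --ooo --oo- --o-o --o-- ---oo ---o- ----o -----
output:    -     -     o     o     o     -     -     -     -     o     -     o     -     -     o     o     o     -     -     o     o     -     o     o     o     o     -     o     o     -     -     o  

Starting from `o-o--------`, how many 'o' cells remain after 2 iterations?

iteration 1: o-ooooooo-o
iteration 2: oo-o----oo-
count of o: 5

5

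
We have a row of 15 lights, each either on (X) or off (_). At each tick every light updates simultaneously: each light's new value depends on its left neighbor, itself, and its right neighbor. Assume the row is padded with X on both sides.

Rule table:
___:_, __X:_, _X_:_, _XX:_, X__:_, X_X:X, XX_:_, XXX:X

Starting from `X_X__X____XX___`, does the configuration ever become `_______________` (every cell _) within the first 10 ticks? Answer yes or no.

yes

_X_____________
X______________
_______________
all cells are _ at tick 3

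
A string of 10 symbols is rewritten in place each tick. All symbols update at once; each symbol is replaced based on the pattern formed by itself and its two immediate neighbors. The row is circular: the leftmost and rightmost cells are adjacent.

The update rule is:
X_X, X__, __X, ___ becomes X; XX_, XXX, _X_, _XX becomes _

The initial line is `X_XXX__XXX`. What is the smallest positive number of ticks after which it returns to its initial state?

2

tick 1: _X___XX___
tick 2: X_XXX__XXX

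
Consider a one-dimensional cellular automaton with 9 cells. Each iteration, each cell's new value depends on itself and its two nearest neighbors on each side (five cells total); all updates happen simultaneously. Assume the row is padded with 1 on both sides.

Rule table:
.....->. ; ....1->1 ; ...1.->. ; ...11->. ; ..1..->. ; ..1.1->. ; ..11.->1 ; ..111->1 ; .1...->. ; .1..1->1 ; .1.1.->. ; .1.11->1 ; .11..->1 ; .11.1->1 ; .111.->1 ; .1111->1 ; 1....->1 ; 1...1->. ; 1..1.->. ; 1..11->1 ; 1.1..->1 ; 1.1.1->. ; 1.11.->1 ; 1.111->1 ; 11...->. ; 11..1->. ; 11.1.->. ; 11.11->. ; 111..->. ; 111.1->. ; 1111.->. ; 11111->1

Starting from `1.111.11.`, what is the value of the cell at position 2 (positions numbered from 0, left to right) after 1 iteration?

1

..11..11.
position 2 holds 1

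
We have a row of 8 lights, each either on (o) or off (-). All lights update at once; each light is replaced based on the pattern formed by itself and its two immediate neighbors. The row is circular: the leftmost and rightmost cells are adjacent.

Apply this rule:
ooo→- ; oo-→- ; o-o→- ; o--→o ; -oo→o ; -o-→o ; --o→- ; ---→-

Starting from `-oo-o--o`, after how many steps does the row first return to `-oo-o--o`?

2

-o--oo-o
-oo-o--o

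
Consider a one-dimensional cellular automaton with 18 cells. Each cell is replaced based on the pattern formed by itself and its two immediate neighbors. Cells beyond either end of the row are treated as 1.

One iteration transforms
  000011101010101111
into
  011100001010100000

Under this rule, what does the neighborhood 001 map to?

At position 3 the neighborhood is 001; the next row has 1 there.

1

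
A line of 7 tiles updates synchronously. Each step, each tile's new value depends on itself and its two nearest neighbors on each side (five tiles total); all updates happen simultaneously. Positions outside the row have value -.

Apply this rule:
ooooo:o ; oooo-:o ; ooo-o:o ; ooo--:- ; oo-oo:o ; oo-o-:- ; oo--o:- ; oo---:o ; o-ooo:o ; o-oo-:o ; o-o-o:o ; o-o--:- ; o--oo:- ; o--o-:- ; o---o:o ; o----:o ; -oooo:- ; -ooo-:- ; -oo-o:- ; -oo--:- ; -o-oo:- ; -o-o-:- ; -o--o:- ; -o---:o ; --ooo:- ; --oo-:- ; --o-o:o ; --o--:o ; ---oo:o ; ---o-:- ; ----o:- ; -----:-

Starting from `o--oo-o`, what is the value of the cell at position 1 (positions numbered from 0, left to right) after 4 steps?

o------
ooo----
---oo--
--o--oo
position 1 holds -

-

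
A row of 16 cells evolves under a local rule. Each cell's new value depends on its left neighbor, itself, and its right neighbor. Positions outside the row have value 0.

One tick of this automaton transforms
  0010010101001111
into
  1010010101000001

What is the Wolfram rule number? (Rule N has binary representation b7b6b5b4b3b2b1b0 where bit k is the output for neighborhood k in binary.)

69

position 13: 111 → 0  (bit 7 = 0)
position 15: 110 → 1  (bit 6 = 1)
position 6: 101 → 0  (bit 5 = 0)
position 3: 100 → 0  (bit 4 = 0)
position 12: 011 → 0  (bit 3 = 0)
position 2: 010 → 1  (bit 2 = 1)
position 1: 001 → 0  (bit 1 = 0)
position 0: 000 → 1  (bit 0 = 1)
bits b7..b0 = 01000101 = 69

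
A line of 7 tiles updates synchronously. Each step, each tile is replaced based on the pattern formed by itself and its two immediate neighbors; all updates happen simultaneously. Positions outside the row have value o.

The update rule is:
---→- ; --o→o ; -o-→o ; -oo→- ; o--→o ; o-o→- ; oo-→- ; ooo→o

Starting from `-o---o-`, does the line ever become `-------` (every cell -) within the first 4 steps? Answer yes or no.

yes

step 1: -oo-oo-
step 2: -------
all cells are - at step 2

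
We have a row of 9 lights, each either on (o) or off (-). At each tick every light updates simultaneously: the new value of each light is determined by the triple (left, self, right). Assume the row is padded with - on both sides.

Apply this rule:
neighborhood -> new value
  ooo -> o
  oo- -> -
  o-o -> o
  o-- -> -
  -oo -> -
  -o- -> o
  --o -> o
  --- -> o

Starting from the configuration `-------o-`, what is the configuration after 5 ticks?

oooooooo-
-oooooo--
o-oooo--o
oo-oo--oo
--o---o--

--o---o--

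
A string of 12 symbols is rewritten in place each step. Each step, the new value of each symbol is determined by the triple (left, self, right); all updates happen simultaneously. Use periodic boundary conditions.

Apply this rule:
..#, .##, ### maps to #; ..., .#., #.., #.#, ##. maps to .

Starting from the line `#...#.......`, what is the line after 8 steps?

....#...#...

...#.......#
..#.......#.
.#.......#..
#.......#...
.......#...#
......#...#.
.....#...#..
....#...#...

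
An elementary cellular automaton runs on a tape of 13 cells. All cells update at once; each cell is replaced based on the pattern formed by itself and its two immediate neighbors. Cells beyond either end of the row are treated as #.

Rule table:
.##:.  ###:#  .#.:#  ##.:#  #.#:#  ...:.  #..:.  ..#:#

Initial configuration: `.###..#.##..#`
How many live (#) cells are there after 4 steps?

#.##.###.#.#.
##.##.#######
###.##.######
####.##.#####
count of #: 11

11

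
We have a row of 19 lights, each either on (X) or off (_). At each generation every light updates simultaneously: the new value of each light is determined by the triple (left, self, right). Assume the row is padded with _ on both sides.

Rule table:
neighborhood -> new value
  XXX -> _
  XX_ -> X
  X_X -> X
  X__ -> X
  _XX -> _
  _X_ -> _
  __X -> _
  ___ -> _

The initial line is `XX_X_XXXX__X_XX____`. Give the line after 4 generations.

_XX_X___XX__X_XX___
__XX_X___XX__X_XX__
___XX_X___XX__X_XX_
____XX_X___XX__X_XX

____XX_X___XX__X_XX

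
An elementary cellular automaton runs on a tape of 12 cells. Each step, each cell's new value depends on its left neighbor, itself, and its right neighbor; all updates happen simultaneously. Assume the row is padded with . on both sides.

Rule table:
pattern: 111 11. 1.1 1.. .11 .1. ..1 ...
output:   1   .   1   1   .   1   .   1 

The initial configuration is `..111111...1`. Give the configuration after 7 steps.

1..111.1..1.

1..1111.11.1
11..11.1..11
..1...111...
1.111..1.111
11.1.1.11.1.
..11111..111
1..111.1..1.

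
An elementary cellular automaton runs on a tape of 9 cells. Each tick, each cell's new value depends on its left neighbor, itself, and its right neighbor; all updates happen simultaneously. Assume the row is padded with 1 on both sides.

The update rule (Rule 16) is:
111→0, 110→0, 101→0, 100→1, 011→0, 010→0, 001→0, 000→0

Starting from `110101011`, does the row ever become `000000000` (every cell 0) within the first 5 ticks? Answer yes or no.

yes

000000000
all cells are 0 at tick 1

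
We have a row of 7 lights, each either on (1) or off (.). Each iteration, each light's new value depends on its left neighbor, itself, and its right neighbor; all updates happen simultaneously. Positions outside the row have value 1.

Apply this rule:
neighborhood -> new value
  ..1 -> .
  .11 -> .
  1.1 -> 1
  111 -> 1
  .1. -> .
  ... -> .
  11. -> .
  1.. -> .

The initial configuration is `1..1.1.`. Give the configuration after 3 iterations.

....1.1
.....1.
......1

......1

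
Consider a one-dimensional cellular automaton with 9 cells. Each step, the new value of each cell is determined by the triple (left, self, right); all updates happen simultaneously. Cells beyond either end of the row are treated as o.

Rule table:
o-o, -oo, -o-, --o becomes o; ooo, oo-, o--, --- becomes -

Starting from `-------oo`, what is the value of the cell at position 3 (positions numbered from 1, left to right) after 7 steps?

step 1: ------oo-
step 2: -----oo-o
step 3: ----oo-oo
step 4: ---oo-oo-
step 5: --oo-oo-o
step 6: -oo-oo-oo
step 7: oo-oo-oo-
position 3 holds -

-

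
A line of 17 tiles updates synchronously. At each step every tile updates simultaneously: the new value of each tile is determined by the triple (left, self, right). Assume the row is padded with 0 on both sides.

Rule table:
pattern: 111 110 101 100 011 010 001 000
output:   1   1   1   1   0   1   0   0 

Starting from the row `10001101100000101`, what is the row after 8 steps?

00000001100011011

step 1: 11000110110000111
step 2: 01100011011000011
step 3: 00110001101100001
step 4: 00011000110110001
step 5: 00001100011011001
step 6: 00000110001101101
step 7: 00000011000110111
step 8: 00000001100011011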